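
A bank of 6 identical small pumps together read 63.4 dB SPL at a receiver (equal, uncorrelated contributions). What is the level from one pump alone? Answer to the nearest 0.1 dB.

6 equal incoherent sources add 10·log₁₀(6) = 7.78 dB over one source.
L_one = 63.4 − 7.78 = 55.6 dB SPL.

55.6 dB SPL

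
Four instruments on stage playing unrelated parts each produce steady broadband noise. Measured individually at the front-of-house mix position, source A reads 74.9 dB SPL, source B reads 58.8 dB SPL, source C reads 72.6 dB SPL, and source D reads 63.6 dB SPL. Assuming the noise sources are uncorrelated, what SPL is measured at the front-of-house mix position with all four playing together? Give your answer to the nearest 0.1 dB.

Uncorrelated sources add in intensity (power), not in dB.
L_total = 10·log₁₀(10^(74.9/10) + 10^(58.8/10) + 10^(72.6/10) + 10^(63.6/10)) = 10·log₁₀(52150000) = 77.2 dB SPL.

77.2 dB SPL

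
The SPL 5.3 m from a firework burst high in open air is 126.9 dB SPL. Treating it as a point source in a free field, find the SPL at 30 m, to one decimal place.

Inverse-square spreading gives ΔL = −20·log₁₀(d₂/d₁).
ΔL = −20·log₁₀(30/5.3) = -15.06 dB, so L₂ = 126.9 + (-15.06) = 111.8 dB SPL.

111.8 dB SPL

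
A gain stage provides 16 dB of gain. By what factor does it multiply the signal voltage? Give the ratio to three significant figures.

Voltage ratio = 10^(dB/20).
10^(16/20) = 10^(0.8000) = 6.31.

6.31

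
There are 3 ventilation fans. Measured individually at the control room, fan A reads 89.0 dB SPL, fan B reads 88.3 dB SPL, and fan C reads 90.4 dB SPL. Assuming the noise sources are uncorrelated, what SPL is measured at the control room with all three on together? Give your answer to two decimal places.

94.09 dB SPL

Add the sources as powers (linear), then convert back to dB:
L_total = 10·log₁₀(10^(89.0/10) + 10^(88.3/10) + 10^(90.4/10)) = 10·log₁₀(2567000000) = 94.09 dB SPL.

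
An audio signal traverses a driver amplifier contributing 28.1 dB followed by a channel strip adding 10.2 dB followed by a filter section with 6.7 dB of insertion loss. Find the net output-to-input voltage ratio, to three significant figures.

38.0

Net gain = 28.1 + 10.2 + (−6.7) = 31.6 dB.
Voltage ratio = 10^(31.6/20) = 38.0.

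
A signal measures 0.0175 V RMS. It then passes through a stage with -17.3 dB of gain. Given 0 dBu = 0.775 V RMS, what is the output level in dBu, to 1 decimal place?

Input level: 20·log₁₀(0.0175/0.775) = -32.93 dBu.
Output: -32.93 − 17.3 = -50.2 dBu.

-50.2 dBu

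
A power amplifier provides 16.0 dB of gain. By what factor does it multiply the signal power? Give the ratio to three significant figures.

Power ratio = 10^(dB/10).
10^(16.0/10) = 10^(1.600) = 39.8.

39.8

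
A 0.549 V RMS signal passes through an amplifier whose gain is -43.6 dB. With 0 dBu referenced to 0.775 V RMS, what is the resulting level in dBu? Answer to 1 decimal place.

Input level: 20·log₁₀(0.549/0.775) = -2.99 dBu.
Output: -2.99 − 43.6 = -46.6 dBu.

-46.6 dBu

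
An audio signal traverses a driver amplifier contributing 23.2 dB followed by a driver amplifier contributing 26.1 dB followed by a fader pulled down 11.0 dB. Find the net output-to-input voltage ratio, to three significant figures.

82.2

Net gain = 23.2 + 26.1 + (−11.0) = 38.3 dB.
Voltage ratio = 10^(38.3/20) = 82.2.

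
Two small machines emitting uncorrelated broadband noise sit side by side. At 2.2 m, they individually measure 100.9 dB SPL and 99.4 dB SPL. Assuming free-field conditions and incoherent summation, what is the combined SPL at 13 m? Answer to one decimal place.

Combined at 2.2 m: 10·log₁₀(10^(100.9/10)+10^(99.4/10)) = 103.22 dB SPL.
Then apply −20·log₁₀(13/2.2) = -15.43 dB → 87.8 dB SPL.

87.8 dB SPL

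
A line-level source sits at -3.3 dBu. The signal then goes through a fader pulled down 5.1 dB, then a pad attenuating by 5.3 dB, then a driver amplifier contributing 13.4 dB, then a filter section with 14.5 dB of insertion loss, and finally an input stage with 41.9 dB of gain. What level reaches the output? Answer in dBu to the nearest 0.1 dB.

Gain stages sum in dB:
-3.3 − 5.1 − 5.3 + 13.4 − 14.5 + 41.9 = +27.1 dBu.

+27.1 dBu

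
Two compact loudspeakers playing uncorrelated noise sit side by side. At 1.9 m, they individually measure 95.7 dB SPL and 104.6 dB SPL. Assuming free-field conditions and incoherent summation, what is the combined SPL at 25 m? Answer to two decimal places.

Combined at 1.9 m: 10·log₁₀(10^(95.7/10)+10^(104.6/10)) = 105.126 dB SPL.
Then apply −20·log₁₀(25/1.9) = -22.384 dB → 82.74 dB SPL.

82.74 dB SPL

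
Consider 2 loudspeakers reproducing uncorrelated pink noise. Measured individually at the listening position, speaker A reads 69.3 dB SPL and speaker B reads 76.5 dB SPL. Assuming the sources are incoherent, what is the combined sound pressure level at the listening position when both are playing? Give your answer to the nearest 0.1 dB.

Incoherent sources sum as intensities:
L_total = 10·log₁₀(10^(69.3/10) + 10^(76.5/10)) = 10·log₁₀(53180000) = 77.3 dB SPL.

77.3 dB SPL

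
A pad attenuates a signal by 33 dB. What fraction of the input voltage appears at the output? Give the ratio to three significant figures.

0.0224

Voltage ratio = 10^(dB/20).
10^(-33/20) = 10^(-1.650) = 0.0224.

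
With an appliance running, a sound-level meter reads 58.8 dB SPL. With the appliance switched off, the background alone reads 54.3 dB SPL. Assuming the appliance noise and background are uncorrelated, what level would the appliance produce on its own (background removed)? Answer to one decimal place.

56.9 dB SPL

Subtract intensities: L_src = 10·log₁₀(10^(L_total/10) − 10^(L_bg/10)).
L_src = 10·log₁₀(10^(58.8/10) − 10^(54.3/10)) = 10·log₁₀(489400) = 56.9 dB SPL.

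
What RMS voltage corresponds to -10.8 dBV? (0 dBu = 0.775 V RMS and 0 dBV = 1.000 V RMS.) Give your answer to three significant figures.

0.288 V

V = 1.000 V × 10^(-10.8/20).
= 1.000 × 0.2884 = 0.288 V.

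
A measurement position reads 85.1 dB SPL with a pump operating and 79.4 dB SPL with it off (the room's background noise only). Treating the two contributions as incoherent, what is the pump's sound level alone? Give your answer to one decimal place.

Background correction is a power subtraction:
L_src = 10·log₁₀(10^(85.1/10) − 10^(79.4/10)) = 10·log₁₀(236500000) = 83.7 dB SPL.

83.7 dB SPL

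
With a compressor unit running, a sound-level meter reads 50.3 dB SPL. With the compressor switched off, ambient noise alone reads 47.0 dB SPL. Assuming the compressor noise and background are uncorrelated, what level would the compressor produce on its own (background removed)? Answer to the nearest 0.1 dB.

Background correction is a power subtraction:
L_src = 10·log₁₀(10^(50.3/10) − 10^(47.0/10)) = 10·log₁₀(57030) = 47.6 dB SPL.

47.6 dB SPL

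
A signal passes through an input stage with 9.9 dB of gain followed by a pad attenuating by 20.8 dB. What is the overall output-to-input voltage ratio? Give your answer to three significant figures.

0.285

Net gain = 9.9 + (−20.8) = -10.9 dB.
Voltage ratio = 10^(-10.9/20) = 0.285.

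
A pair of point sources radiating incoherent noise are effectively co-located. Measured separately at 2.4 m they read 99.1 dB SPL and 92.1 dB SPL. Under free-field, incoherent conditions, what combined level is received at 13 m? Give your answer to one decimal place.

Combined at 2.4 m: 10·log₁₀(10^(99.1/10)+10^(92.1/10)) = 99.89 dB SPL.
Then apply −20·log₁₀(13/2.4) = -14.67 dB → 85.2 dB SPL.

85.2 dB SPL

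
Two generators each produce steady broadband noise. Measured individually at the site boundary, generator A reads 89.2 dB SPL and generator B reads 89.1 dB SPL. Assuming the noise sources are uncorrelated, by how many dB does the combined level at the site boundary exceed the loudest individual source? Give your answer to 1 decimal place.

Uncorrelated sources add in intensity (power), not in dB.
L_total = 10·log₁₀(10^(89.2/10) + 10^(89.1/10)) = 92.16 dB SPL.
Excess over the loudest (89.2 dB): 92.16 − 89.2 = 3.0 dB.

3.0 dB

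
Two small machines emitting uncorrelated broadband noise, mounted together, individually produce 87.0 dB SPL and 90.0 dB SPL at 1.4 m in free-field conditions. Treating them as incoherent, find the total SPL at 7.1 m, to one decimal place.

Combined at 1.4 m: 10·log₁₀(10^(87.0/10)+10^(90.0/10)) = 91.76 dB SPL.
Then apply −20·log₁₀(7.1/1.4) = -14.10 dB → 77.7 dB SPL.

77.7 dB SPL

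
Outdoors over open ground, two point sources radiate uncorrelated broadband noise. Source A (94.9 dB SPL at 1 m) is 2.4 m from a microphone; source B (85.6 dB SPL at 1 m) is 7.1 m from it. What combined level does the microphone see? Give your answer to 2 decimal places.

87.35 dB SPL

At the listener: L_A = 94.9 − 20·log₁₀(2.4) = 87.296 dB; L_B = 85.6 − 20·log₁₀(7.1) = 68.575 dB.
Combined: 10·log₁₀(10^(87.296/10)+10^(68.575/10)) = 87.35 dB SPL.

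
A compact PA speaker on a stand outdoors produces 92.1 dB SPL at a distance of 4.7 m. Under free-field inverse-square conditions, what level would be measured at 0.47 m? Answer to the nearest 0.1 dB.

112.1 dB SPL

Free-field point source: level drops by 20·log₁₀ of the distance ratio.
ΔL = −20·log₁₀(0.47/4.7) = 20.00 dB, so L₂ = 92.1 + (20.00) = 112.1 dB SPL.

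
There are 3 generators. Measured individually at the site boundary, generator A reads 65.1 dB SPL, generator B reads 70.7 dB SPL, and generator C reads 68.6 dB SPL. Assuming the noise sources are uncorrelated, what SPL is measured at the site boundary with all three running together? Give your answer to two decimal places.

73.47 dB SPL

Incoherent sources sum as intensities:
L_total = 10·log₁₀(10^(65.1/10) + 10^(70.7/10) + 10^(68.6/10)) = 10·log₁₀(22230000) = 73.47 dB SPL.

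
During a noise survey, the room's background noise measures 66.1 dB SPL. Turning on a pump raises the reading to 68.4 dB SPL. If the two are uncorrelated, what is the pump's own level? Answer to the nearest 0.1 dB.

Background correction is a power subtraction:
L_src = 10·log₁₀(10^(68.4/10) − 10^(66.1/10)) = 10·log₁₀(2845000) = 64.5 dB SPL.

64.5 dB SPL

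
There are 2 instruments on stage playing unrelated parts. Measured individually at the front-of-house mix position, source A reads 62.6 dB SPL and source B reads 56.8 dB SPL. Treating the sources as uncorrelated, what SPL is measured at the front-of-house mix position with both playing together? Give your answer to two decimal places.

63.61 dB SPL

Incoherent sources sum as intensities:
L_total = 10·log₁₀(10^(62.6/10) + 10^(56.8/10)) = 10·log₁₀(2298000) = 63.61 dB SPL.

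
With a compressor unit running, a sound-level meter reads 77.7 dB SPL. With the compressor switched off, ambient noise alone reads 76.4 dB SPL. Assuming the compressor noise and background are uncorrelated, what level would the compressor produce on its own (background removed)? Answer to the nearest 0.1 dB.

Background correction is a power subtraction:
L_src = 10·log₁₀(10^(77.7/10) − 10^(76.4/10)) = 10·log₁₀(15230000) = 71.8 dB SPL.

71.8 dB SPL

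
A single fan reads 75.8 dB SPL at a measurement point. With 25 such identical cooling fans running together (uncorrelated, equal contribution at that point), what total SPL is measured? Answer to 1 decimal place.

89.8 dB SPL

25 equal incoherent sources raise the level by 10·log₁₀(25) = 13.98 dB.
L_total = 75.8 + 13.98 = 89.8 dB SPL.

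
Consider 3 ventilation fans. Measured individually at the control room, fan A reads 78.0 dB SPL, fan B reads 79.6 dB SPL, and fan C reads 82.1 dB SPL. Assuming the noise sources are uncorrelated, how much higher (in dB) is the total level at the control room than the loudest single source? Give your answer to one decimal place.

2.9 dB

Uncorrelated sources add in intensity (power), not in dB.
L_total = 10·log₁₀(10^(78.0/10) + 10^(79.6/10) + 10^(82.1/10)) = 85.00 dB SPL.
Excess over the loudest (82.1 dB): 85.00 − 82.1 = 2.9 dB.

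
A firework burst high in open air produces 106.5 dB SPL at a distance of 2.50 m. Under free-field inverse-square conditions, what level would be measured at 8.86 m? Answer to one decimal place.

Free-field point source: level drops by 20·log₁₀ of the distance ratio.
ΔL = −20·log₁₀(8.86/2.50) = -10.99 dB, so L₂ = 106.5 + (-10.99) = 95.5 dB SPL.

95.5 dB SPL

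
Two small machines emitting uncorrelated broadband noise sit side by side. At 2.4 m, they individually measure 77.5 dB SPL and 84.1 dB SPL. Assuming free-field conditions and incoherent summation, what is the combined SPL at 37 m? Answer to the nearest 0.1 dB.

Combined at 2.4 m: 10·log₁₀(10^(77.5/10)+10^(84.1/10)) = 84.96 dB SPL.
Then apply −20·log₁₀(37/2.4) = -23.76 dB → 61.2 dB SPL.

61.2 dB SPL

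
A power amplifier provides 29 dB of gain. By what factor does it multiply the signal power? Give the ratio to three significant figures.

794

Power ratio = 10^(dB/10).
10^(29/10) = 10^(2.900) = 794.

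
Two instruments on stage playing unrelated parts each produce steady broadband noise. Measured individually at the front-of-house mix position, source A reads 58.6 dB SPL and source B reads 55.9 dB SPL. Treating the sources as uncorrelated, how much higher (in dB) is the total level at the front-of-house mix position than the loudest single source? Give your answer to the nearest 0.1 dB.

Incoherent sources sum as intensities:
L_total = 10·log₁₀(10^(58.6/10) + 10^(55.9/10)) = 60.47 dB SPL.
Excess over the loudest (58.6 dB): 60.47 − 58.6 = 1.9 dB.

1.9 dB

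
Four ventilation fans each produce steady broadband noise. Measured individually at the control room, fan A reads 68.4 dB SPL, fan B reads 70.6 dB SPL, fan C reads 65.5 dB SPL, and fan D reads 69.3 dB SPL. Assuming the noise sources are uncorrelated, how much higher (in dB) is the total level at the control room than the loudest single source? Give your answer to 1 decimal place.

Add the sources as powers (linear), then convert back to dB:
L_total = 10·log₁₀(10^(68.4/10) + 10^(70.6/10) + 10^(65.5/10) + 10^(69.3/10)) = 74.84 dB SPL.
Excess over the loudest (70.6 dB): 74.84 − 70.6 = 4.2 dB.

4.2 dB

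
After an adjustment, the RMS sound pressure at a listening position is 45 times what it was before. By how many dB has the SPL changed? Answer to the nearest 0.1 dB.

Sound pressure is an amplitude quantity: ΔL = 20·log₁₀(p₂/p₁).
20·log₁₀(45) = 33.1 dB.

33.1 dB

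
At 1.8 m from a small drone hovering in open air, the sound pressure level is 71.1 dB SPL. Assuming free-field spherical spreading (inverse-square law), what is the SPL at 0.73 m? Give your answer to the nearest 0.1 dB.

78.9 dB SPL

Inverse-square spreading gives ΔL = −20·log₁₀(d₂/d₁).
ΔL = −20·log₁₀(0.73/1.8) = 7.84 dB, so L₂ = 71.1 + (7.84) = 78.9 dB SPL.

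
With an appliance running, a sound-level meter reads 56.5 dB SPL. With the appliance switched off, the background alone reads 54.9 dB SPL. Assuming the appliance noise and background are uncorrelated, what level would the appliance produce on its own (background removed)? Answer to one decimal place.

Remove the background by subtracting linear intensities:
L_src = 10·log₁₀(10^(56.5/10) − 10^(54.9/10)) = 10·log₁₀(137700) = 51.4 dB SPL.

51.4 dB SPL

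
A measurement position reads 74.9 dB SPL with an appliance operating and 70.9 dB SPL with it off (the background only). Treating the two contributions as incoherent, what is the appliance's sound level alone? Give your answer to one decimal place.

Remove the background by subtracting linear intensities:
L_src = 10·log₁₀(10^(74.9/10) − 10^(70.9/10)) = 10·log₁₀(18600000) = 72.7 dB SPL.

72.7 dB SPL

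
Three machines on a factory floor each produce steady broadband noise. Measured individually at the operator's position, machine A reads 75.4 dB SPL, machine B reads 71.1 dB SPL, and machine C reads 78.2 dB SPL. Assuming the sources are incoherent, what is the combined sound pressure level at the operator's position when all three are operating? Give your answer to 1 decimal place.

Uncorrelated sources add in intensity (power), not in dB.
L_total = 10·log₁₀(10^(75.4/10) + 10^(71.1/10) + 10^(78.2/10)) = 10·log₁₀(113600000) = 80.6 dB SPL.

80.6 dB SPL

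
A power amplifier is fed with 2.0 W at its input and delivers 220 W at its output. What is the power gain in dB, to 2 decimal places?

For a power ratio, dB = 10·log₁₀(P₂/P₁).
10·log₁₀(220/2.0) = 10·log₁₀(110.0) = 20.41 dB.

20.41 dB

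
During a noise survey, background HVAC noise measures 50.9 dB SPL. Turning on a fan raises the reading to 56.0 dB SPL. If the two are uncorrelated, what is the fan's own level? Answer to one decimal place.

54.4 dB SPL

Remove the background by subtracting linear intensities:
L_src = 10·log₁₀(10^(56.0/10) − 10^(50.9/10)) = 10·log₁₀(275100) = 54.4 dB SPL.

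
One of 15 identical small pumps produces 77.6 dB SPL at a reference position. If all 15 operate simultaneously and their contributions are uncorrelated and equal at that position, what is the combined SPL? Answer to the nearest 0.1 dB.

15 equal incoherent sources raise the level by 10·log₁₀(15) = 11.76 dB.
L_total = 77.6 + 11.76 = 89.4 dB SPL.

89.4 dB SPL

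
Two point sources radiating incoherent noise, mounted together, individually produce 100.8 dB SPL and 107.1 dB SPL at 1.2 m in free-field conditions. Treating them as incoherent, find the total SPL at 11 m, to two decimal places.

Combined at 1.2 m: 10·log₁₀(10^(100.8/10)+10^(107.1/10)) = 108.015 dB SPL.
Then apply −20·log₁₀(11/1.2) = -19.244 dB → 88.77 dB SPL.

88.77 dB SPL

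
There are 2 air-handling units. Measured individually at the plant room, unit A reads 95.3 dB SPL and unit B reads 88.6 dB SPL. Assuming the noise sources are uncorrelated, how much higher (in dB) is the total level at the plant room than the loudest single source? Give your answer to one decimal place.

0.8 dB

Uncorrelated sources add in intensity (power), not in dB.
L_total = 10·log₁₀(10^(95.3/10) + 10^(88.6/10)) = 96.14 dB SPL.
Excess over the loudest (95.3 dB): 96.14 − 95.3 = 0.8 dB.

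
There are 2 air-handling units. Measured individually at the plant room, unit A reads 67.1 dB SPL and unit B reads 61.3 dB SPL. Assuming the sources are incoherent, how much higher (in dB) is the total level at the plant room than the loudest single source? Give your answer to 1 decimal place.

Add the sources as powers (linear), then convert back to dB:
L_total = 10·log₁₀(10^(67.1/10) + 10^(61.3/10)) = 68.11 dB SPL.
Excess over the loudest (67.1 dB): 68.11 − 67.1 = 1.0 dB.

1.0 dB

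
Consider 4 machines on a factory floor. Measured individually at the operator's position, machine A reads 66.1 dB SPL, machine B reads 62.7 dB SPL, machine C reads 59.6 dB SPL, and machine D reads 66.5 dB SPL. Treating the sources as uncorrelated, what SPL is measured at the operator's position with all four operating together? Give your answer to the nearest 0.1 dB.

Incoherent sources sum as intensities:
L_total = 10·log₁₀(10^(66.1/10) + 10^(62.7/10) + 10^(59.6/10) + 10^(66.5/10)) = 10·log₁₀(11310000) = 70.5 dB SPL.

70.5 dB SPL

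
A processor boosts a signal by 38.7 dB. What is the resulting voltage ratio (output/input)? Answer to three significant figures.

86.1

Voltage ratio = 10^(dB/20).
10^(38.7/20) = 10^(1.935) = 86.1.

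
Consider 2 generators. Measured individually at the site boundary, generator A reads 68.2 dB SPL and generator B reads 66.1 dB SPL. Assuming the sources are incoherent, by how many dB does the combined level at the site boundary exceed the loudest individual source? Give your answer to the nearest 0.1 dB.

Uncorrelated sources add in intensity (power), not in dB.
L_total = 10·log₁₀(10^(68.2/10) + 10^(66.1/10)) = 70.29 dB SPL.
Excess over the loudest (68.2 dB): 70.29 − 68.2 = 2.1 dB.

2.1 dB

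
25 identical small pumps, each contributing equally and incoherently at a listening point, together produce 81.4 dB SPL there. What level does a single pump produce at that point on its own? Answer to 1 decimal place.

25 equal incoherent sources add 10·log₁₀(25) = 13.98 dB over one source.
L_one = 81.4 − 13.98 = 67.4 dB SPL.

67.4 dB SPL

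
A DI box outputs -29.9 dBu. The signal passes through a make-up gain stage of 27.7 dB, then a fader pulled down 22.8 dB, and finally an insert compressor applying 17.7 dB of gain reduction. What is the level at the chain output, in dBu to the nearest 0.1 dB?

In dB, series stages simply add:
-29.9 + 27.7 − 22.8 − 17.7 = -42.7 dBu.

-42.7 dBu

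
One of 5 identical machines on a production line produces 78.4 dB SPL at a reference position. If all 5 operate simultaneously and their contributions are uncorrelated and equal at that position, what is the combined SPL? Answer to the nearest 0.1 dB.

5 equal incoherent sources raise the level by 10·log₁₀(5) = 6.99 dB.
L_total = 78.4 + 6.99 = 85.4 dB SPL.

85.4 dB SPL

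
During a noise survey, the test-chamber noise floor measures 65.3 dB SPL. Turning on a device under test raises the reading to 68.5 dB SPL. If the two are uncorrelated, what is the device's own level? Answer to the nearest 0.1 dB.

65.7 dB SPL

Subtract intensities: L_src = 10·log₁₀(10^(L_total/10) − 10^(L_bg/10)).
L_src = 10·log₁₀(10^(68.5/10) − 10^(65.3/10)) = 10·log₁₀(3691000) = 65.7 dB SPL.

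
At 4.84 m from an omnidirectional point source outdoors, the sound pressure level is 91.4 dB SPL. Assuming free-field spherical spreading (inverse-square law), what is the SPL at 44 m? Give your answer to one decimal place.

72.2 dB SPL

For a point source in a free field, ΔL = −20·log₁₀(d₂/d₁).
ΔL = −20·log₁₀(44/4.84) = -19.17 dB, so L₂ = 91.4 + (-19.17) = 72.2 dB SPL.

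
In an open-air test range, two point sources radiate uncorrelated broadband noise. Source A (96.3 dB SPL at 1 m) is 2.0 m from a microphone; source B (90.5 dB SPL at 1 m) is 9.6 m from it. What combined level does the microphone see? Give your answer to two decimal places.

At the listener: L_A = 96.3 − 20·log₁₀(2.0) = 90.279 dB; L_B = 90.5 − 20·log₁₀(9.6) = 70.855 dB.
Combined: 10·log₁₀(10^(90.279/10)+10^(70.855/10)) = 90.33 dB SPL.

90.33 dB SPL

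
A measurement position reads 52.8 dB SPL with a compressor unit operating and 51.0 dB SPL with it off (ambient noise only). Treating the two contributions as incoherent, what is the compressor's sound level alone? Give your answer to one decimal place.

48.1 dB SPL

Background correction is a power subtraction:
L_src = 10·log₁₀(10^(52.8/10) − 10^(51.0/10)) = 10·log₁₀(64650) = 48.1 dB SPL.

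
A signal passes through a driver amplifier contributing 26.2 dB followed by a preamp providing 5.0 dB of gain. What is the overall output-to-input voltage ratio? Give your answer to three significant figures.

36.3

Net gain = 26.2 + 5.0 = 31.2 dB.
Voltage ratio = 10^(31.2/20) = 36.3.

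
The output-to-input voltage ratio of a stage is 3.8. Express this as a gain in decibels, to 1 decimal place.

For a voltage ratio, dB = 20·log₁₀(V₂/V₁).
20·log₁₀(3.8) = 11.6 dB.

11.6 dB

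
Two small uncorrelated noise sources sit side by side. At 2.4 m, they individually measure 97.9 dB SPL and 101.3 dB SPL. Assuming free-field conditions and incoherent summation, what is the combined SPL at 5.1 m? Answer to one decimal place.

96.4 dB SPL

Combined at 2.4 m: 10·log₁₀(10^(97.9/10)+10^(101.3/10)) = 102.93 dB SPL.
Then apply −20·log₁₀(5.1/2.4) = -6.55 dB → 96.4 dB SPL.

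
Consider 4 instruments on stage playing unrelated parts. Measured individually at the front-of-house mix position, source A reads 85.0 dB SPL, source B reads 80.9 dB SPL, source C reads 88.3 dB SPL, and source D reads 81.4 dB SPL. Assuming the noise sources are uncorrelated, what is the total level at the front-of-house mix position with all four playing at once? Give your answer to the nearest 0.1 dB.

Incoherent sources sum as intensities:
L_total = 10·log₁₀(10^(85.0/10) + 10^(80.9/10) + 10^(88.3/10) + 10^(81.4/10)) = 10·log₁₀(1253000000) = 91.0 dB SPL.

91.0 dB SPL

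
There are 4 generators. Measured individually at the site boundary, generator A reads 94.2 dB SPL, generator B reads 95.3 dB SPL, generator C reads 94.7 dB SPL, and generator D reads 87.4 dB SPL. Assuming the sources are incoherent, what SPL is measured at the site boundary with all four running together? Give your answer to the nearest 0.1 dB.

99.8 dB SPL

Uncorrelated sources add in intensity (power), not in dB.
L_total = 10·log₁₀(10^(94.2/10) + 10^(95.3/10) + 10^(94.7/10) + 10^(87.4/10)) = 10·log₁₀(9519000000) = 99.8 dB SPL.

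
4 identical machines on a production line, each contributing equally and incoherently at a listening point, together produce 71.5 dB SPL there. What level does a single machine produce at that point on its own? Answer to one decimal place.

65.5 dB SPL

4 equal incoherent sources add 10·log₁₀(4) = 6.02 dB over one source.
L_one = 71.5 − 6.02 = 65.5 dB SPL.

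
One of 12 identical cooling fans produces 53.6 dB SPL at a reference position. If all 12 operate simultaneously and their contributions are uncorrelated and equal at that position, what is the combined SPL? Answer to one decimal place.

64.4 dB SPL

12 equal incoherent sources raise the level by 10·log₁₀(12) = 10.79 dB.
L_total = 53.6 + 10.79 = 64.4 dB SPL.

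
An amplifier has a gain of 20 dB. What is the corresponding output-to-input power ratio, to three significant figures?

100

Power ratio = 10^(dB/10).
10^(20/10) = 10^(2.000) = 100.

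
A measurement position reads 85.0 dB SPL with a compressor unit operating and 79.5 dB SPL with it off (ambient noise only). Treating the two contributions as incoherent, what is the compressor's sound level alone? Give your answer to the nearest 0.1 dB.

Background correction is a power subtraction:
L_src = 10·log₁₀(10^(85.0/10) − 10^(79.5/10)) = 10·log₁₀(227100000) = 83.6 dB SPL.

83.6 dB SPL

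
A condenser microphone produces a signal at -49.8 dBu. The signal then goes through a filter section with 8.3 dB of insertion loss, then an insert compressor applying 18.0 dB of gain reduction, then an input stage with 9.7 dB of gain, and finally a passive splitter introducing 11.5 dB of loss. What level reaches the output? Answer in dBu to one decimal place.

-77.9 dBu

Gain stages sum in dB:
-49.8 − 8.3 − 18.0 + 9.7 − 11.5 = -77.9 dBu.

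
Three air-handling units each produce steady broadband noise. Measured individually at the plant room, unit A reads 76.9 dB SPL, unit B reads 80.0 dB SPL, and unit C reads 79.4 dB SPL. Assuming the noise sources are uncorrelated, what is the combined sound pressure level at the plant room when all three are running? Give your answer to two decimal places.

83.73 dB SPL

Incoherent sources sum as intensities:
L_total = 10·log₁₀(10^(76.9/10) + 10^(80.0/10) + 10^(79.4/10)) = 10·log₁₀(236100000) = 83.73 dB SPL.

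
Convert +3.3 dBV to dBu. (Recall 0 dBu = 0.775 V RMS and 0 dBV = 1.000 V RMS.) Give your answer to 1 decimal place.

The offset between the scales is 20·log₁₀(0.775/1.000) = −2.214 dB.
So dBu = +3.3 + 2.214 = +5.5 dBu.

+5.5 dBu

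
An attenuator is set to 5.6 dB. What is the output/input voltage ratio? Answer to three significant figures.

Voltage ratio = 10^(dB/20).
10^(-5.6/20) = 10^(-0.2800) = 0.525.

0.525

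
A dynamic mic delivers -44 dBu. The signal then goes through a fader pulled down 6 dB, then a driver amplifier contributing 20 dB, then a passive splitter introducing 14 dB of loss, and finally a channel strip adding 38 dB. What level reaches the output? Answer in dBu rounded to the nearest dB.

-6 dBu

In dB, series stages simply add:
-44 − 6 + 20 − 14 + 38 = -6 dBu.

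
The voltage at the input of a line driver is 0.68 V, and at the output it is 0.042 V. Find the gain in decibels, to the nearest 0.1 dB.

For a voltage ratio, dB = 20·log₁₀(V₂/V₁).
20·log₁₀(0.042/0.68) = 20·log₁₀(0.06176) = -24.2 dB.

-24.2 dB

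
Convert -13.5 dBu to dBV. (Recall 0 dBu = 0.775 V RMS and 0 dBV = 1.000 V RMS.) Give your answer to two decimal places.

The offset between the scales is 20·log₁₀(0.775/1.000) = −2.214 dB.
So dBV = -13.5 − 2.214 = -15.71 dBV.

-15.71 dBV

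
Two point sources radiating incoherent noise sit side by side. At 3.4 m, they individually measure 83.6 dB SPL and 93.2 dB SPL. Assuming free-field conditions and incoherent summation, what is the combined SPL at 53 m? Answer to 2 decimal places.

69.80 dB SPL

Combined at 3.4 m: 10·log₁₀(10^(83.6/10)+10^(93.2/10)) = 93.652 dB SPL.
Then apply −20·log₁₀(53/3.4) = -23.856 dB → 69.80 dB SPL.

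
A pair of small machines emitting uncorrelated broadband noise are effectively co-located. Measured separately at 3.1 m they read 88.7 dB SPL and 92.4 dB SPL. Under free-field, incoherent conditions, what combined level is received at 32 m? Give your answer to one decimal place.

Combined at 3.1 m: 10·log₁₀(10^(88.7/10)+10^(92.4/10)) = 93.94 dB SPL.
Then apply −20·log₁₀(32/3.1) = -20.28 dB → 73.7 dB SPL.

73.7 dB SPL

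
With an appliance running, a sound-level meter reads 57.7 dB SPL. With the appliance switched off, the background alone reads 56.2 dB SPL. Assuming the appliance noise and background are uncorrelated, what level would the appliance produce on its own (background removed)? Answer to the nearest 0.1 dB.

52.4 dB SPL

Remove the background by subtracting linear intensities:
L_src = 10·log₁₀(10^(57.7/10) − 10^(56.2/10)) = 10·log₁₀(172000) = 52.4 dB SPL.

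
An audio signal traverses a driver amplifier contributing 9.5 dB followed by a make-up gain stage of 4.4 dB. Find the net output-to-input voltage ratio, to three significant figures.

Net gain = 9.5 + 4.4 = 13.9 dB.
Voltage ratio = 10^(13.9/20) = 4.95.

4.95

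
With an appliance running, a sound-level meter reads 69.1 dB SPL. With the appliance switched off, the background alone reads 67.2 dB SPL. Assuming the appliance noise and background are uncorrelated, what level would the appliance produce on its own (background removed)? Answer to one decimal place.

64.6 dB SPL

Subtract intensities: L_src = 10·log₁₀(10^(L_total/10) − 10^(L_bg/10)).
L_src = 10·log₁₀(10^(69.1/10) − 10^(67.2/10)) = 10·log₁₀(2880000) = 64.6 dB SPL.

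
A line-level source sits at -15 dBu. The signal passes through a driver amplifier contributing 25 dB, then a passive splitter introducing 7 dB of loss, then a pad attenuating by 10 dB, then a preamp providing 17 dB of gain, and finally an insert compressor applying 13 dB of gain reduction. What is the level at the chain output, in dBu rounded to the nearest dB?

-3 dBu

Cascaded gains and losses add directly in dB.
-15 + 25 − 7 − 10 + 17 − 13 = -3 dBu.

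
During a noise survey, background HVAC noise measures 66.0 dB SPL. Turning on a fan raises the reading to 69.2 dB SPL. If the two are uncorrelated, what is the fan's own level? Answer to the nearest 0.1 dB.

Remove the background by subtracting linear intensities:
L_src = 10·log₁₀(10^(69.2/10) − 10^(66.0/10)) = 10·log₁₀(4337000) = 66.4 dB SPL.

66.4 dB SPL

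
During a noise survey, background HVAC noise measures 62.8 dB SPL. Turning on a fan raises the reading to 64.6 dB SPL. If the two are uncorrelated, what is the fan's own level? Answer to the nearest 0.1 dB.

59.9 dB SPL

Background correction is a power subtraction:
L_src = 10·log₁₀(10^(64.6/10) − 10^(62.8/10)) = 10·log₁₀(978600) = 59.9 dB SPL.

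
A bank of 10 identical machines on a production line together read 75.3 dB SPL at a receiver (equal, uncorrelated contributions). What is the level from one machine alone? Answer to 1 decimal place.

10 equal incoherent sources add 10·log₁₀(10) = 10.00 dB over one source.
L_one = 75.3 − 10.00 = 65.3 dB SPL.

65.3 dB SPL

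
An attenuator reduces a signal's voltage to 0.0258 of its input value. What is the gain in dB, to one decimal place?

-31.8 dB

Voltage ratio → dB uses the 20·log₁₀ form:
20·log₁₀(0.0258) = -31.8 dB.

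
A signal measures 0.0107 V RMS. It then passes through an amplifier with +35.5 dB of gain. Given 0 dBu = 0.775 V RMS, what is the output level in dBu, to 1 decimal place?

-1.7 dBu

Input level: 20·log₁₀(0.0107/0.775) = -37.20 dBu.
Output: -37.20 + 35.5 = -1.7 dBu.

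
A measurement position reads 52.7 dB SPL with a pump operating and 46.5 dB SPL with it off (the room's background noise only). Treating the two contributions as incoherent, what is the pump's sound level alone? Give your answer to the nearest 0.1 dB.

Subtract intensities: L_src = 10·log₁₀(10^(L_total/10) − 10^(L_bg/10)).
L_src = 10·log₁₀(10^(52.7/10) − 10^(46.5/10)) = 10·log₁₀(141500) = 51.5 dB SPL.

51.5 dB SPL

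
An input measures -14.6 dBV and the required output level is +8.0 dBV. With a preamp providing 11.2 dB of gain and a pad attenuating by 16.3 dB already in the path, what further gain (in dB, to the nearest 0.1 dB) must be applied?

The required make-up gain is the shortfall in the dB sum.
G = +8.0 − (-14.6) − 11.2 + 16.3 = 27.7 dB.

27.7 dB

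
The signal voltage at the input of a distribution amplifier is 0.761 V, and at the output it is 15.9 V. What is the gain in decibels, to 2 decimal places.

Voltage ratio → dB uses the 20·log₁₀ form:
20·log₁₀(15.9/0.761) = 20·log₁₀(20.89) = 26.40 dB.

26.40 dB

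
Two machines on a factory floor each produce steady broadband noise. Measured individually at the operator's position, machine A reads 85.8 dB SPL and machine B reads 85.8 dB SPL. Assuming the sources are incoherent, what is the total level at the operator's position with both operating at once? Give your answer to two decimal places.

Add the sources as powers (linear), then convert back to dB:
L_total = 10·log₁₀(10^(85.8/10) + 10^(85.8/10)) = 10·log₁₀(760400000) = 88.81 dB SPL.

88.81 dB SPL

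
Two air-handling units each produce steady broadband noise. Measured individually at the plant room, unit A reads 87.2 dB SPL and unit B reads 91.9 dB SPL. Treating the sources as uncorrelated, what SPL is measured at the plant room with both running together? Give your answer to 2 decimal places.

Uncorrelated sources add in intensity (power), not in dB.
L_total = 10·log₁₀(10^(87.2/10) + 10^(91.9/10)) = 10·log₁₀(2074000000) = 93.17 dB SPL.

93.17 dB SPL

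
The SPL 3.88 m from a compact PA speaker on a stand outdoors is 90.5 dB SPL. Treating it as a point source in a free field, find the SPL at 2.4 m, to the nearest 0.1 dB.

94.7 dB SPL

Free-field point source: level drops by 20·log₁₀ of the distance ratio.
ΔL = −20·log₁₀(2.4/3.88) = 4.17 dB, so L₂ = 90.5 + (4.17) = 94.7 dB SPL.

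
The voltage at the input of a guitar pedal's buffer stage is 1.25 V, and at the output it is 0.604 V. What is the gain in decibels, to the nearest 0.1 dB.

Voltage ratio → dB uses the 20·log₁₀ form:
20·log₁₀(0.604/1.25) = 20·log₁₀(0.4832) = -6.3 dB.

-6.3 dB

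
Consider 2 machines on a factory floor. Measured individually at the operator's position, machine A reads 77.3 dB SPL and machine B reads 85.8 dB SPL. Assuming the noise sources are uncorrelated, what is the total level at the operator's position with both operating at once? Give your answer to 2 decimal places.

Uncorrelated sources add in intensity (power), not in dB.
L_total = 10·log₁₀(10^(77.3/10) + 10^(85.8/10)) = 10·log₁₀(433900000) = 86.37 dB SPL.

86.37 dB SPL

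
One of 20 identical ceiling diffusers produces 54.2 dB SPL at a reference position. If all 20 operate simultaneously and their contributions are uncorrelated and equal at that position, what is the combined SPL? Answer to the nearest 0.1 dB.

67.2 dB SPL

20 equal incoherent sources raise the level by 10·log₁₀(20) = 13.01 dB.
L_total = 54.2 + 13.01 = 67.2 dB SPL.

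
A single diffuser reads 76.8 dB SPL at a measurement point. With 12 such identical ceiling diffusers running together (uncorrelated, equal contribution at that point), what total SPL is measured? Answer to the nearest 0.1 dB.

87.6 dB SPL

12 equal incoherent sources raise the level by 10·log₁₀(12) = 10.79 dB.
L_total = 76.8 + 10.79 = 87.6 dB SPL.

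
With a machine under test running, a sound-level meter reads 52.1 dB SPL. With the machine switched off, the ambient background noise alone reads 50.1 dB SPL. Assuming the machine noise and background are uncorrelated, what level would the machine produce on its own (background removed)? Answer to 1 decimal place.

47.8 dB SPL

Remove the background by subtracting linear intensities:
L_src = 10·log₁₀(10^(52.1/10) − 10^(50.1/10)) = 10·log₁₀(59850) = 47.8 dB SPL.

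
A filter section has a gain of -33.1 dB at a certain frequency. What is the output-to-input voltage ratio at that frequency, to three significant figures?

Voltage ratio = 10^(dB/20).
10^(-33.1/20) = 10^(-1.655) = 0.0221.

0.0221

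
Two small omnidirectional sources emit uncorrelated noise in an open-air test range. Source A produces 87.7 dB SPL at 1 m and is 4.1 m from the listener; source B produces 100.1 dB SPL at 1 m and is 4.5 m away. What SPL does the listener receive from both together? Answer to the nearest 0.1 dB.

87.3 dB SPL

At the listener: L_A = 87.7 − 20·log₁₀(4.1) = 75.44 dB; L_B = 100.1 − 20·log₁₀(4.5) = 87.04 dB.
Combined: 10·log₁₀(10^(75.44/10)+10^(87.04/10)) = 87.3 dB SPL.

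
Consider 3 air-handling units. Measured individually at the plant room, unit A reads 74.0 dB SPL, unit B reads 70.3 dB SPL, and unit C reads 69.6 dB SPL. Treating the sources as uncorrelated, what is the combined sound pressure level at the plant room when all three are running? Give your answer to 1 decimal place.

Add the sources as powers (linear), then convert back to dB:
L_total = 10·log₁₀(10^(74.0/10) + 10^(70.3/10) + 10^(69.6/10)) = 10·log₁₀(44950000) = 76.5 dB SPL.

76.5 dB SPL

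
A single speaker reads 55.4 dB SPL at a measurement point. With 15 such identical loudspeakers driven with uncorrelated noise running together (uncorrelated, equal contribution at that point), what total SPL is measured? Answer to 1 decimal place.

15 equal incoherent sources raise the level by 10·log₁₀(15) = 11.76 dB.
L_total = 55.4 + 11.76 = 67.2 dB SPL.

67.2 dB SPL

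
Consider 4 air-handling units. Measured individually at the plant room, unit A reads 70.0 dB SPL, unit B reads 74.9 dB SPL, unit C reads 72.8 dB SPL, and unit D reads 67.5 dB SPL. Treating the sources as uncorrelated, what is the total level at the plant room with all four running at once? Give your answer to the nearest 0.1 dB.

Add the sources as powers (linear), then convert back to dB:
L_total = 10·log₁₀(10^(70.0/10) + 10^(74.9/10) + 10^(72.8/10) + 10^(67.5/10)) = 10·log₁₀(65580000) = 78.2 dB SPL.

78.2 dB SPL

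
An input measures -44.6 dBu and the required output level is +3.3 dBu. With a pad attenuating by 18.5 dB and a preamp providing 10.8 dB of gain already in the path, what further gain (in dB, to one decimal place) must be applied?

The required make-up gain is the shortfall in the dB sum.
G = +3.3 − (-44.6) + 18.5 − 10.8 = 55.6 dB.

55.6 dB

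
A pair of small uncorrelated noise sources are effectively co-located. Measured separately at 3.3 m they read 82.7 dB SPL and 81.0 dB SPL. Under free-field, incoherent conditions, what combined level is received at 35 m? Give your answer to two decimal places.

64.43 dB SPL

Combined at 3.3 m: 10·log₁₀(10^(82.7/10)+10^(81.0/10)) = 84.943 dB SPL.
Then apply −20·log₁₀(35/3.3) = -20.511 dB → 64.43 dB SPL.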